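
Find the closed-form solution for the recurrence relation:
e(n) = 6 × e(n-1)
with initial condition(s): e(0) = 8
Recurrence: e(n) = 6 × e(n-1), initial: e(0) = 8.
Each term is 6 times the previous, so this is geometric with ratio 6. After n steps: e(n) = e(0)·6ⁿ = 8·6ⁿ.

e(n) = 8·6ⁿ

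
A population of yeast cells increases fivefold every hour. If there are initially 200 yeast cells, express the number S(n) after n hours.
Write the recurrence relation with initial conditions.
Each hour multiplies the count by 5, so the count after n hours depends only on the count after n-1 hours: S(n) = 5 × S(n-1). The starting count gives S(0) = 200.
Unrolling n times gives the closed form S(n) = 200 × 5ⁿ.

S(n) = 5 × S(n-1), S(0) = 200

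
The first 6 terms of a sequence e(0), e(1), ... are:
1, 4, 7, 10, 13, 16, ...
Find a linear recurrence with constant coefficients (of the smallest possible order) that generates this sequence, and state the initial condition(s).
Look for the lowest-order linear relation among consecutive terms.
Observation: consecutive differences are constant (= 3).
Check at n=2: 1·4 + 3 = 7. ✓

e(n) = e(n-1) + 3, e(0) = 1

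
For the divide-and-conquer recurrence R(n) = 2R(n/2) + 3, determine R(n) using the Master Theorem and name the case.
Master Theorem template: R(n) = a·R(n/b) + f(n).
Here: a=2, b=2, f(n)=3
Compute log_b(a) = log_2(2) = 1.
f(n) = 3 = O(n^(1-ε)) with ε = 1. Case 1: R(n) = Θ(n^log_b(a)) = Θ(n).

Case 1: R(n) = Θ(n)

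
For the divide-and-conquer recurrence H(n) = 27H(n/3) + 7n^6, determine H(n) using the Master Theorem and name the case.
Master Theorem template: H(n) = a·H(n/b) + f(n).
Here: a=27, b=3, f(n)=7n^6
Compute log_b(a) = log_3(27) = 3.
f(n) = 7n^6 = Ω(n^(3+ε)) with ε = 3, and the regularity condition holds (a·f(n/b) = (a/b^6)·f(n) with a/b^6 = 3^-3 < 1). Case 3: H(n) = Θ(f(n)) = Θ(n^6).

Case 3: H(n) = Θ(n^6)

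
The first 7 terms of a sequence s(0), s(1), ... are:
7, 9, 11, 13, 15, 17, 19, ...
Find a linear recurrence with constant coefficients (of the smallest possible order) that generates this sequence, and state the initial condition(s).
Look for the lowest-order linear relation among consecutive terms.
Observation: consecutive differences are constant (= 2).
Check at n=2: 1·9 + 2 = 11. ✓

s(n) = s(n-1) + 2, s(0) = 7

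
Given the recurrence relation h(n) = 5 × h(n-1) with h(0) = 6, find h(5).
Computing step by step:
h(0) = 6
h(1) = 5 × 6 = 30
h(2) = 5 × 30 = 150
h(3) = 5 × 150 = 750
h(4) = 5 × 750 = 3750
h(5) = 5 × 3750 = 18750

18750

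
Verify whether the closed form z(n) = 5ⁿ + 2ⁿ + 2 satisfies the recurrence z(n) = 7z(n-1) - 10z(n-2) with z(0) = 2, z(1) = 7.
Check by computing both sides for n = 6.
From the recurrence with z(0) = 2, z(1) = 7:
  z(0) = 2, z(1) = 7, z(2) = 29, z(3) = 133, z(4) = 641, z(5) = 3157, z(6) = 15689
  so the recurrence gives z(6) = 15689.
From the proposed closed form z(n) = 5ⁿ + 2ⁿ + 2:
  z(6) = 15691.
The recurrence gives 15689 but the closed form gives 15691, so the closed form does not satisfy the recurrence.

No, the closed form is incorrect.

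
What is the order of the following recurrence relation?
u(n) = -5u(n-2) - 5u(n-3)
The order is the largest lag k for which u(n-k) appears. Here the deepest term is u(n-3), so the order is 3.

Order 3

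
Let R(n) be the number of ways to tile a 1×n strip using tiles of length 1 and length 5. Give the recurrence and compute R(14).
Condition on the last tile: it has length 1 (leaving a 1×(n-1) strip) or length 5 (leaving a 1×(n-5) strip), so R(n) = R(n-1) + R(n-5) (order-5 linear recurrence).
For 0 ≤ i < 5 only unit tiles fit, so R(i) = 1.
Iterating the recurrence: R(5) = 2, R(6) = 3, R(7) = 4, R(8) = 5, R(9) = 6, R(10) = 8, R(11) = 11, R(12) = 15, R(13) = 20, R(14) = 26.

R(n) = R(n-1) + R(n-5), with R(i) = 1 for 0 ≤ i < 5; R(14) = 26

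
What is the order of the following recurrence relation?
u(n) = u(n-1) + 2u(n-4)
The order is the largest lag k for which u(n-k) appears. Here the deepest term is u(n-4), so the order is 4.

Order 4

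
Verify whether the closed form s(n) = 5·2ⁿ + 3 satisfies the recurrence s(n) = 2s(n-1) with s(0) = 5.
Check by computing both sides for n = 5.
From the recurrence with s(0) = 5:
  s(0) = 5, s(1) = 10, s(2) = 20, s(3) = 40, s(4) = 80, s(5) = 160
  so the recurrence gives s(5) = 160.
From the proposed closed form s(n) = 5·2ⁿ + 3:
  s(5) = 163.
The recurrence gives 160 but the closed form gives 163, so the closed form does not satisfy the recurrence.

No, the closed form is incorrect.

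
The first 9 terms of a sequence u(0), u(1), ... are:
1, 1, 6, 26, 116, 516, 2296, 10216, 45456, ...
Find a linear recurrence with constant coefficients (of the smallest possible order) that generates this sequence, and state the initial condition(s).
Look for the lowest-order linear relation among consecutive terms.
Observation: u(n) - 4·u(n-1) - (2)·u(n-2) = 0 holds for the shown terms, and no order-1 relation u(n) = α·u(n-1) + β fits.
Check at n=3: 4·6 + (2)·1 = 26. ✓

u(n) = 4u(n-1) + 2u(n-2), u(0) = 1, u(1) = 1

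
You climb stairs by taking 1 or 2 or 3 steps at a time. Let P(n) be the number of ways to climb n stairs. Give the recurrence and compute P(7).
Condition on the size of the last step (1 to 3): before it there were n-1, …, n-3 stairs climbed, and these cases are disjoint, so P(n) = P(n-1) + P(n-2) + P(n-3) (order-3 linear recurrence).
Initial conditions by direct count (compositions of i into parts ≤ 3): P(1) = 1; P(2) = 2; P(3) = 4.
Iterating the recurrence: P(4) = 7, P(5) = 13, P(6) = 24, P(7) = 44.

P(n) = P(n-1) + P(n-2) + P(n-3), P(1) = 1, P(2) = 2, P(3) = 4; P(7) = 44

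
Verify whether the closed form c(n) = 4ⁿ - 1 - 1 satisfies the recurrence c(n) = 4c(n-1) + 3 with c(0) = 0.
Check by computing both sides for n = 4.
From the recurrence with c(0) = 0:
  c(0) = 0, c(1) = 3, c(2) = 15, c(3) = 63, c(4) = 255
  so the recurrence gives c(4) = 255.
From the proposed closed form c(n) = 4ⁿ - 1 - 1:
  c(4) = 254.
The recurrence gives 255 but the closed form gives 254, so the closed form does not satisfy the recurrence.

No, the closed form is incorrect.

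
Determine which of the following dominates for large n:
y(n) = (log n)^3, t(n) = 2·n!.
Comparing growth rates:
Growth-rate hierarchy: log n ≺ any polynomial ≺ any exponential cⁿ (c>1) ≺ n! ≺ nⁿ.
factorial dominates polylogarithmic (log n)^3 asymptotically.

t(n) grows faster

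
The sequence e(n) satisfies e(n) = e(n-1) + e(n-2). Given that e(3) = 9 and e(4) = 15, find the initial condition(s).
Work backwards using e(k) = e(k+2) - e(k+1):
e(2) = e(4) - e(3) = 15 - 9 = 6
e(1) = e(3) - e(2) = 9 - 6 = 3
e(0) = e(2) - e(1) = 6 - 3 = 3

e(0) = 3, e(1) = 3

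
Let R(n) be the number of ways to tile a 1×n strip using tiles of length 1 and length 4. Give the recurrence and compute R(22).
Condition on the last tile: it has length 1 (leaving a 1×(n-1) strip) or length 4 (leaving a 1×(n-4) strip), so R(n) = R(n-1) + R(n-4) (order-4 linear recurrence).
For 0 ≤ i < 4 only unit tiles fit, so R(i) = 1.
Iterating the recurrence: R(4) = 2, R(5) = 3, R(6) = 4, R(7) = 5, R(8) = 7, R(9) = 10, R(10) = 14, R(11) = 19, R(12) = 26, R(13) = 36, R(14) = 50, R(15) = 69, R(16) = 95, R(17) = 131, R(18) = 181, R(19) = 250, R(20) = 345, R(21) = 476, R(22) = 657.

R(n) = R(n-1) + R(n-4), with R(i) = 1 for 0 ≤ i < 4; R(22) = 657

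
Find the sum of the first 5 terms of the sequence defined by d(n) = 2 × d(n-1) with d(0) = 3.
Computing the sequence terms: 3, 6, 12, 24, 48
Adding these values together:

93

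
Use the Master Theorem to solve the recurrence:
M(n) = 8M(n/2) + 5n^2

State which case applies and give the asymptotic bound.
Master Theorem template: M(n) = a·M(n/b) + f(n).
Here: a=8, b=2, f(n)=5n^2
Compute log_b(a) = log_2(8) = 3.
f(n) = 5n^2 = O(n^(3-ε)) with ε = 1. Case 1: M(n) = Θ(n^log_b(a)) = Θ(n^3).

Case 1: M(n) = Θ(n^3)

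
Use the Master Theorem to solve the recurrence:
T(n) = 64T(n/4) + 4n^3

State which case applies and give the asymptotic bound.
Master Theorem template: T(n) = a·T(n/b) + f(n).
Here: a=64, b=4, f(n)=4n^3
Compute log_b(a) = log_4(64) = 3.
f(n) = 4n^3 = Θ(n^3). Case 2: T(n) = Θ(n^3 log n).

Case 2: T(n) = Θ(n^3 log n)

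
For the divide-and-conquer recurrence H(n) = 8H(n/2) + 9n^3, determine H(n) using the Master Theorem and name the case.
Master Theorem template: H(n) = a·H(n/b) + f(n).
Here: a=8, b=2, f(n)=9n^3
Compute log_b(a) = log_2(8) = 3.
f(n) = 9n^3 = Θ(n^3). Case 2: H(n) = Θ(n^3 log n).

Case 2: H(n) = Θ(n^3 log n)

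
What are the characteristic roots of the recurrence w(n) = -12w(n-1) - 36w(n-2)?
Substitute w(n) = rⁿ and divide through by rⁿ⁻²: r² + 12r + 36 = 0
Factor: (r + 6)² = 0, so r = -6 (double root).
General solution: w(n) = (A + Bn)·(-6)ⁿ

Characteristic: r² + 12r + 36 = 0, Roots: r = -6 (double root)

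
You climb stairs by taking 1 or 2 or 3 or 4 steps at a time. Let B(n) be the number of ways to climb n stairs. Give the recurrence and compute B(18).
Condition on the size of the last step (1 to 4): before it there were n-1, …, n-4 stairs climbed, and these cases are disjoint, so B(n) = B(n-1) + B(n-2) + B(n-3) + B(n-4) (order-4 linear recurrence).
Initial conditions by direct count (compositions of i into parts ≤ 4): B(1) = 1; B(2) = 2; B(3) = 4; B(4) = 8.
Iterating the recurrence: B(5) = 15, B(6) = 29, B(7) = 56, B(8) = 108, B(9) = 208, B(10) = 401, B(11) = 773, B(12) = 1490, B(13) = 2872, B(14) = 5536, B(15) = 10671, B(16) = 20569, B(17) = 39648, B(18) = 76424.

B(n) = B(n-1) + B(n-2) + B(n-3) + B(n-4), B(1) = 1, B(2) = 2, B(3) = 4, B(4) = 8; B(18) = 76424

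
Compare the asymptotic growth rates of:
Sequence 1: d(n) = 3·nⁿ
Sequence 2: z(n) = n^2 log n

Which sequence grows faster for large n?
Comparing growth rates:
Growth-rate hierarchy: log n ≺ any polynomial ≺ any exponential cⁿ (c>1) ≺ n! ≺ nⁿ.
super-exponential nⁿ dominates polynomial degree 2 (with log factor) asymptotically.

d(n) grows faster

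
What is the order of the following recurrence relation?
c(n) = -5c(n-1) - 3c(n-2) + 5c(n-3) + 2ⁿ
The order is the largest lag k for which c(n-k) appears. Here the deepest term is c(n-3) (the 2ⁿ term is non-homogeneous and does not affect the order), so the order is 3.

Order 3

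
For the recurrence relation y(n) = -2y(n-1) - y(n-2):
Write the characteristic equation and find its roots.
Substitute y(n) = rⁿ and divide through by rⁿ⁻²: r² + 2r + 1 = 0
Factor: (r + 1)² = 0, so r = -1 (double root).
General solution: y(n) = (A + Bn)·(-1)ⁿ

Characteristic: r² + 2r + 1 = 0, Roots: r = -1 (double root)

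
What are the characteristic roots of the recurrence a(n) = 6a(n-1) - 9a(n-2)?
Substitute a(n) = rⁿ and divide through by rⁿ⁻²: r² - 6r + 9 = 0
Factor: (r - 3)² = 0, so r = 3 (double root).
General solution: a(n) = (A + Bn)·3ⁿ

Characteristic: r² - 6r + 9 = 0, Roots: r = 3 (double root)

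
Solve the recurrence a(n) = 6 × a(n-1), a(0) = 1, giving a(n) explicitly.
Recurrence: a(n) = 6 × a(n-1), initial: a(0) = 1.
Each term is 6 times the previous, so this is geometric with ratio 6. After n steps: a(n) = a(0)·6ⁿ = 6ⁿ.

a(n) = 6ⁿ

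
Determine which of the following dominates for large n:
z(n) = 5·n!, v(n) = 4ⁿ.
Comparing growth rates:
Growth-rate hierarchy: log n ≺ any polynomial ≺ any exponential cⁿ (c>1) ≺ n! ≺ nⁿ.
factorial dominates exponential base 4 asymptotically.

z(n) grows faster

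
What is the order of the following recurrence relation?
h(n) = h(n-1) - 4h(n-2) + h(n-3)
The order is the largest lag k for which h(n-k) appears. Here the deepest term is h(n-3), so the order is 3.

Order 3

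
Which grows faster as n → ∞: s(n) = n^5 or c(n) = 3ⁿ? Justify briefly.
Comparing growth rates:
Growth-rate hierarchy: log n ≺ any polynomial ≺ any exponential cⁿ (c>1) ≺ n! ≺ nⁿ.
exponential base 3 dominates polynomial degree 5 asymptotically.

c(n) grows faster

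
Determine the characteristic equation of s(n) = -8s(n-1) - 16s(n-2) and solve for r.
Substitute s(n) = rⁿ and divide through by rⁿ⁻²: r² + 8r + 16 = 0
Factor: (r + 4)² = 0, so r = -4 (double root).
General solution: s(n) = (A + Bn)·(-4)ⁿ

Characteristic: r² + 8r + 16 = 0, Roots: r = -4 (double root)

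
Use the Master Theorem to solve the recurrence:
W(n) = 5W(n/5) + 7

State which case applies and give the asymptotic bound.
Master Theorem template: W(n) = a·W(n/b) + f(n).
Here: a=5, b=5, f(n)=7
Compute log_b(a) = log_5(5) = 1.
f(n) = 7 = O(n^(1-ε)) with ε = 1. Case 1: W(n) = Θ(n^log_b(a)) = Θ(n).

Case 1: W(n) = Θ(n)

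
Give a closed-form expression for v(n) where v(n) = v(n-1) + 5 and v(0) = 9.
Recurrence: v(n) = v(n-1) + 5, initial: v(0) = 9.
Each step adds 5, so v(n) = v(0) + 5n = 5n + 9.

v(n) = 5n + 9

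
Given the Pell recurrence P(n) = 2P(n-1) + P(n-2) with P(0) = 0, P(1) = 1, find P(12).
Computing the sequence terms:
0, 1, 2, 5, 12, 29, 70, 169, 408, 985, 2378, 5741, 13860

13860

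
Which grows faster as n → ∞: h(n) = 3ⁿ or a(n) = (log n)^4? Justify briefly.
Comparing growth rates:
Growth-rate hierarchy: log n ≺ any polynomial ≺ any exponential cⁿ (c>1) ≺ n! ≺ nⁿ.
exponential base 3 dominates polylogarithmic (log n)^4 asymptotically.

h(n) grows faster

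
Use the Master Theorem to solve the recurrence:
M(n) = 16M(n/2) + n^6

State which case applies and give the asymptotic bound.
Master Theorem template: M(n) = a·M(n/b) + f(n).
Here: a=16, b=2, f(n)=n^6
Compute log_b(a) = log_2(16) = 4.
f(n) = n^6 = Ω(n^(4+ε)) with ε = 2, and the regularity condition holds (a·f(n/b) = (a/b^6)·f(n) with a/b^6 = 2^-2 < 1). Case 3: M(n) = Θ(f(n)) = Θ(n^6).

Case 3: M(n) = Θ(n^6)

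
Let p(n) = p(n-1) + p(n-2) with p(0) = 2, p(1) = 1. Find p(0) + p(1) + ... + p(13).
Computing the sequence terms: 2, 1, 3, 4, 7, 11, 18, 29, 47, 76, 123, 199, 322, 521
Adding these values together:

1363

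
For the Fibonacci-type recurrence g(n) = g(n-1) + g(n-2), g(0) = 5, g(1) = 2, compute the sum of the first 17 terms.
Computing the sequence terms: 5, 2, 7, 9, 16, 25, 41, 66, 107, 173, 280, 453, 733, 1186, 1919, 3105, 5024
Adding these values together:

13151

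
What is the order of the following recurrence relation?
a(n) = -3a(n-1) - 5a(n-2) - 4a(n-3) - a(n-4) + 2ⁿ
The order is the largest lag k for which a(n-k) appears. Here the deepest term is a(n-4) (the 2ⁿ term is non-homogeneous and does not affect the order), so the order is 4.

Order 4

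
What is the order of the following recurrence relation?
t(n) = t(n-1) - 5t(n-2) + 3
The order is the largest lag k for which t(n-k) appears. Here the deepest term is t(n-2) (the 3 term is non-homogeneous and does not affect the order), so the order is 2.

Order 2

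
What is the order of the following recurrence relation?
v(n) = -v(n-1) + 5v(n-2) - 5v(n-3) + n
The order is the largest lag k for which v(n-k) appears. Here the deepest term is v(n-3) (the n term is non-homogeneous and does not affect the order), so the order is 3.

Order 3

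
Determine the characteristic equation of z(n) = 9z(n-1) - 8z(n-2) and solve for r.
Substitute z(n) = rⁿ and divide through by rⁿ⁻²: r² - 9r + 8 = 0
Factor: (r - 1)(r - 8) = 0, so r = 1, 8.
General solution: z(n) = A·1ⁿ + B·8ⁿ

Characteristic: r² - 9r + 8 = 0, Roots: r = 1, 8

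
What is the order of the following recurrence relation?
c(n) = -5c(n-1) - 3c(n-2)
The order is the largest lag k for which c(n-k) appears. Here the deepest term is c(n-2), so the order is 2.

Order 2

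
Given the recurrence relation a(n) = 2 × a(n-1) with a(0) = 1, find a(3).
Computing step by step:
a(0) = 1
a(1) = 2 × 1 = 2
a(2) = 2 × 2 = 4
a(3) = 2 × 4 = 8

8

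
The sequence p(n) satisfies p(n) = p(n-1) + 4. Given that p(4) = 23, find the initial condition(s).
p(4) = p(0) + 4·4, so p(0) = 23 - 16 = 7.

p(0) = 7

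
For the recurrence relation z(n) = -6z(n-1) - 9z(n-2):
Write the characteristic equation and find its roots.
Substitute z(n) = rⁿ and divide through by rⁿ⁻²: r² + 6r + 9 = 0
Factor: (r + 3)² = 0, so r = -3 (double root).
General solution: z(n) = (A + Bn)·(-3)ⁿ

Characteristic: r² + 6r + 9 = 0, Roots: r = -3 (double root)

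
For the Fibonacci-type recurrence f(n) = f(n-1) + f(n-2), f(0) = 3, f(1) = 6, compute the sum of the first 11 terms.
Computing the sequence terms: 3, 6, 9, 15, 24, 39, 63, 102, 165, 267, 432
Adding these values together:

1125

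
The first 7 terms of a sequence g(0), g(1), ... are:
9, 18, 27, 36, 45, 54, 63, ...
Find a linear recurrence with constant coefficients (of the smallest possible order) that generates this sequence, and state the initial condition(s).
Look for the lowest-order linear relation among consecutive terms.
Observation: consecutive differences are constant (= 9).
Check at n=2: 1·18 + 9 = 27. ✓

g(n) = g(n-1) + 9, g(0) = 9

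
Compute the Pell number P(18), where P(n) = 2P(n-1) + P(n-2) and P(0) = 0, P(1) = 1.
Computing the sequence terms:
0, 1, 2, 5, 12, 29, 70, 169, 408, 985, 2378, 5741, 13860, 33461, 80782, 195025, 470832, 1136689, 2744210

2744210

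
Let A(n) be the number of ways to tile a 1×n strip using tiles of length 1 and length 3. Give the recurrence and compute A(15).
Condition on the last tile: it has length 1 (leaving a 1×(n-1) strip) or length 3 (leaving a 1×(n-3) strip), so A(n) = A(n-1) + A(n-3) (order-3 linear recurrence).
For 0 ≤ i < 3 only unit tiles fit, so A(i) = 1.
Iterating the recurrence: A(3) = 2, A(4) = 3, A(5) = 4, A(6) = 6, A(7) = 9, A(8) = 13, A(9) = 19, A(10) = 28, A(11) = 41, A(12) = 60, A(13) = 88, A(14) = 129, A(15) = 189.

A(n) = A(n-1) + A(n-3), with A(i) = 1 for 0 ≤ i < 3; A(15) = 189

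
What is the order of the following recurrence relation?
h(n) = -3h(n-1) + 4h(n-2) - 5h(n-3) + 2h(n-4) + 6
The order is the largest lag k for which h(n-k) appears. Here the deepest term is h(n-4) (the 6 term is non-homogeneous and does not affect the order), so the order is 4.

Order 4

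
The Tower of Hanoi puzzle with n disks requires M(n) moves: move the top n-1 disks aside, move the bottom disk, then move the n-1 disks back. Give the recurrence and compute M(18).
Moving n disks = move the top n-1 disks aside (M(n-1) moves) + move the largest disk (1 move) + move the n-1 disks back on top (M(n-1) moves), so M(n) = 2M(n-1) + 1, with M(1) = 1 (a single disk takes one move).
First terms: 1, 3, 7, 15, 31, 63, … — each is one less than a power of 2. Indeed M(n) + 1 = 2(M(n-1) + 1) with M(1) + 1 = 2, so M(n) + 1 = 2ⁿ and M(n) = 2ⁿ - 1.
Hence M(18) = 2^18 - 1 = 262144 - 1 = 262143.

M(n) = 2M(n-1) + 1, M(1) = 1; M(18) = 262143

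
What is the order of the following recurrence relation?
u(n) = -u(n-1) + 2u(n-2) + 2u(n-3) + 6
The order is the largest lag k for which u(n-k) appears. Here the deepest term is u(n-3) (the 6 term is non-homogeneous and does not affect the order), so the order is 3.

Order 3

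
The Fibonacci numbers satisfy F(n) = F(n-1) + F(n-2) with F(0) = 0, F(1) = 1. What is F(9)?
Computing the sequence terms:
0, 1, 1, 2, 3, 5, 8, 13, 21, 34

34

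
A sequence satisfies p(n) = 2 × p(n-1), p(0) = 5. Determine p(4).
Computing step by step:
p(0) = 5
p(1) = 2 × 5 = 10
p(2) = 2 × 10 = 20
p(3) = 2 × 20 = 40
p(4) = 2 × 40 = 80

80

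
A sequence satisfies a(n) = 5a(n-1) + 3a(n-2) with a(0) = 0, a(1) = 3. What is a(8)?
Computing the sequence terms:
0, 3, 15, 84, 465, 2577, 14280, 79131, 438495

438495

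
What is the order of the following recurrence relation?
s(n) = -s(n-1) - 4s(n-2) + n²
The order is the largest lag k for which s(n-k) appears. Here the deepest term is s(n-2) (the n² term is non-homogeneous and does not affect the order), so the order is 2.

Order 2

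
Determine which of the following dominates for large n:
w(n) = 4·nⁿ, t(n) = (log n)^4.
Comparing growth rates:
Growth-rate hierarchy: log n ≺ any polynomial ≺ any exponential cⁿ (c>1) ≺ n! ≺ nⁿ.
super-exponential nⁿ dominates polylogarithmic (log n)^4 asymptotically.

w(n) grows faster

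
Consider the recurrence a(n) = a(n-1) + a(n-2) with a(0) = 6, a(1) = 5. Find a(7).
Computing the sequence terms:
6, 5, 11, 16, 27, 43, 70, 113

113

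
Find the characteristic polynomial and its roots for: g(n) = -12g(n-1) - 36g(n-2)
Substitute g(n) = rⁿ and divide through by rⁿ⁻²: r² + 12r + 36 = 0
Factor: (r + 6)² = 0, so r = -6 (double root).
General solution: g(n) = (A + Bn)·(-6)ⁿ

Characteristic: r² + 12r + 36 = 0, Roots: r = -6 (double root)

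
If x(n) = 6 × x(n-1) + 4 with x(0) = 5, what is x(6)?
Computing step by step:
x(0) = 5
x(1) = 6 × 5 + 4 = 34
x(2) = 6 × 34 + 4 = 208
x(3) = 6 × 208 + 4 = 1252
x(4) = 6 × 1252 + 4 = 7516
x(5) = 6 × 7516 + 4 = 45100
x(6) = 6 × 45100 + 4 = 270604

270604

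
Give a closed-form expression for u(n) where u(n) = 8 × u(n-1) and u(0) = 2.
Recurrence: u(n) = 8 × u(n-1), initial: u(0) = 2.
Each term is 8 times the previous, so this is geometric with ratio 8. After n steps: u(n) = u(0)·8ⁿ = 2·8ⁿ.

u(n) = 2·8ⁿ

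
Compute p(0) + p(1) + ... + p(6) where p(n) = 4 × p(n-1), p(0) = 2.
Computing the sequence terms: 2, 8, 32, 128, 512, 2048, 8192
Adding these values together:

10922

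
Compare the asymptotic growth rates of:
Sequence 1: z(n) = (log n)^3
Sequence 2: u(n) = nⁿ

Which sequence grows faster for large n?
Comparing growth rates:
Growth-rate hierarchy: log n ≺ any polynomial ≺ any exponential cⁿ (c>1) ≺ n! ≺ nⁿ.
super-exponential nⁿ dominates polylogarithmic (log n)^3 asymptotically.

u(n) grows faster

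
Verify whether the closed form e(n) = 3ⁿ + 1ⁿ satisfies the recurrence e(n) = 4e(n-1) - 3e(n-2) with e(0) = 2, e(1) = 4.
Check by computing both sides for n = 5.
From the recurrence with e(0) = 2, e(1) = 4:
  e(0) = 2, e(1) = 4, e(2) = 10, e(3) = 28, e(4) = 82, e(5) = 244
  so the recurrence gives e(5) = 244.
From the proposed closed form e(n) = 3ⁿ + 1ⁿ:
  e(5) = 244.
Both sides give 244 at n = 5, and the initial condition(s) match, so the closed form is consistent.

Yes, the closed form is correct.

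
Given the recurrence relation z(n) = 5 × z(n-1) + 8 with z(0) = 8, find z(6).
Computing step by step:
z(0) = 8
z(1) = 5 × 8 + 8 = 48
z(2) = 5 × 48 + 8 = 248
z(3) = 5 × 248 + 8 = 1248
z(4) = 5 × 1248 + 8 = 6248
z(5) = 5 × 6248 + 8 = 31248
z(6) = 5 × 31248 + 8 = 156248

156248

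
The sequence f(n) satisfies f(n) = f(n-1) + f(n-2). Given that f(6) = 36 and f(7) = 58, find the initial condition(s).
Work backwards using f(k) = f(k+2) - f(k+1):
f(5) = f(7) - f(6) = 58 - 36 = 22
f(4) = f(6) - f(5) = 36 - 22 = 14
f(3) = f(5) - f(4) = 22 - 14 = 8
f(2) = f(4) - f(3) = 14 - 8 = 6
f(1) = f(3) - f(2) = 8 - 6 = 2
f(0) = f(2) - f(1) = 6 - 2 = 4

f(0) = 4, f(1) = 2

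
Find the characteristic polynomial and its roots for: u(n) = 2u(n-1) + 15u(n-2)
Substitute u(n) = rⁿ and divide through by rⁿ⁻²: r² - 2r - 15 = 0
Factor: (r - 5)(r + 3) = 0, so r = 5, -3.
General solution: u(n) = A·5ⁿ + B·(-3)ⁿ

Characteristic: r² - 2r - 15 = 0, Roots: r = 5, -3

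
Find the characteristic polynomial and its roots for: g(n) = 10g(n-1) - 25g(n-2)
Substitute g(n) = rⁿ and divide through by rⁿ⁻²: r² - 10r + 25 = 0
Factor: (r - 5)² = 0, so r = 5 (double root).
General solution: g(n) = (A + Bn)·5ⁿ

Characteristic: r² - 10r + 25 = 0, Roots: r = 5 (double root)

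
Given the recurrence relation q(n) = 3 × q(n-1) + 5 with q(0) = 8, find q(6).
Computing step by step:
q(0) = 8
q(1) = 3 × 8 + 5 = 29
q(2) = 3 × 29 + 5 = 92
q(3) = 3 × 92 + 5 = 281
q(4) = 3 × 281 + 5 = 848
q(5) = 3 × 848 + 5 = 2549
q(6) = 3 × 2549 + 5 = 7652

7652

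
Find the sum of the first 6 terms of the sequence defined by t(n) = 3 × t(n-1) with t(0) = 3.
Computing the sequence terms: 3, 9, 27, 81, 243, 729
Adding these values together:

1092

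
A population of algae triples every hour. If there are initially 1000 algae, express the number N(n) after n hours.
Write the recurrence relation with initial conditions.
Each hour multiplies the count by 3, so the count after n hours depends only on the count after n-1 hours: N(n) = 3 × N(n-1). The starting count gives N(0) = 1000.
Unrolling n times gives the closed form N(n) = 1000 × 3ⁿ.

N(n) = 3 × N(n-1), N(0) = 1000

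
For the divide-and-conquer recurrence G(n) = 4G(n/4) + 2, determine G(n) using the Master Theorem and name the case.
Master Theorem template: G(n) = a·G(n/b) + f(n).
Here: a=4, b=4, f(n)=2
Compute log_b(a) = log_4(4) = 1.
f(n) = 2 = O(n^(1-ε)) with ε = 1. Case 1: G(n) = Θ(n^log_b(a)) = Θ(n).

Case 1: G(n) = Θ(n)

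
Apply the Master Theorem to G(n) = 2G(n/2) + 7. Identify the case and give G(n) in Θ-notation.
Master Theorem template: G(n) = a·G(n/b) + f(n).
Here: a=2, b=2, f(n)=7
Compute log_b(a) = log_2(2) = 1.
f(n) = 7 = O(n^(1-ε)) with ε = 1. Case 1: G(n) = Θ(n^log_b(a)) = Θ(n).

Case 1: G(n) = Θ(n)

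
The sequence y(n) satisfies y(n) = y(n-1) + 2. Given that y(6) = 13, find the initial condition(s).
y(6) = y(0) + 6·2, so y(0) = 13 - 12 = 1.

y(0) = 1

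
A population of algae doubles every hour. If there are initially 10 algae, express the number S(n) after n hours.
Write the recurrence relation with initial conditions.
Each hour multiplies the count by 2, so the count after n hours depends only on the count after n-1 hours: S(n) = 2 × S(n-1). The starting count gives S(0) = 10.
Unrolling n times gives the closed form S(n) = 10 × 2ⁿ.

S(n) = 2 × S(n-1), S(0) = 10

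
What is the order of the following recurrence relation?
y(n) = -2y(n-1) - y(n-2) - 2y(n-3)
The order is the largest lag k for which y(n-k) appears. Here the deepest term is y(n-3), so the order is 3.

Order 3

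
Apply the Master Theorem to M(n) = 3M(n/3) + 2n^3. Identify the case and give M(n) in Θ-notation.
Master Theorem template: M(n) = a·M(n/b) + f(n).
Here: a=3, b=3, f(n)=2n^3
Compute log_b(a) = log_3(3) = 1.
f(n) = 2n^3 = Ω(n^(1+ε)) with ε = 2, and the regularity condition holds (a·f(n/b) = (a/b^3)·f(n) with a/b^3 = 3^-2 < 1). Case 3: M(n) = Θ(f(n)) = Θ(n^3).

Case 3: M(n) = Θ(n^3)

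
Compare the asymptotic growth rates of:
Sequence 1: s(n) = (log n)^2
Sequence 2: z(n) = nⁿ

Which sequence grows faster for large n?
Comparing growth rates:
Growth-rate hierarchy: log n ≺ any polynomial ≺ any exponential cⁿ (c>1) ≺ n! ≺ nⁿ.
super-exponential nⁿ dominates polylogarithmic (log n)^2 asymptotically.

z(n) grows faster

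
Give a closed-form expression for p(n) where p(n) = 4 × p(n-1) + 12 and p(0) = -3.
Recurrence: p(n) = 4 × p(n-1) + 12, initial: p(0) = -3.
Try p(n) = A·4ⁿ + C. Substituting: A·4ⁿ + C = 4(A·4ⁿ⁻¹ + C) + 12 = A·4ⁿ + 4C + 12, so C = 4C + 12, giving C = -4. Then p(0) = A - 4 = -3 gives A = 1.

p(n) = 4ⁿ - 4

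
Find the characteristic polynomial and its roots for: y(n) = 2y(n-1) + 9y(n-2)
Substitute y(n) = rⁿ and divide through by rⁿ⁻²: r² - 2r - 9 = 0
Discriminant: 2² + 4·9 = 40, not a perfect square, so by the quadratic formula r = (2 ± √40)/2.
General solution: y(n) = A·r₁ⁿ + B·r₂ⁿ where r₁,r₂ = (2 ± √40)/2

Characteristic: r² - 2r - 9 = 0, Roots: r = (2 ± √40)/2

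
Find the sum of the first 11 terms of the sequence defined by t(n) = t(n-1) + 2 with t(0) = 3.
Computing the sequence terms: 3, 5, 7, 9, 11, 13, 15, 17, 19, 21, 23
Adding these values together:

143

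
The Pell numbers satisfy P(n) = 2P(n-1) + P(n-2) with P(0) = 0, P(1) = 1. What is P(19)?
Computing the sequence terms:
0, 1, 2, 5, 12, 29, 70, 169, 408, 985, 2378, 5741, 13860, 33461, 80782, 195025, 470832, 1136689, 2744210, 6625109

6625109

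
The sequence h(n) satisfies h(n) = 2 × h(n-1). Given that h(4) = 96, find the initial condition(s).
In general h(n) = 2ⁿ · h(0). At n = 4: h(0) = h(4) / 2^4 = 96 / 16 = 6.

h(0) = 6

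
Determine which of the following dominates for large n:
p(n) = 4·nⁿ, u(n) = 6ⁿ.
Comparing growth rates:
Growth-rate hierarchy: log n ≺ any polynomial ≺ any exponential cⁿ (c>1) ≺ n! ≺ nⁿ.
super-exponential nⁿ dominates exponential base 6 asymptotically.

p(n) grows faster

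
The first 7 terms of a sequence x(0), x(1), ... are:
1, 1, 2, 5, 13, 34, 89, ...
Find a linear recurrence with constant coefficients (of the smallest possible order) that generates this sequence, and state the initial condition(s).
Look for the lowest-order linear relation among consecutive terms.
Observation: x(n) - 3·x(n-1) - (-1)·x(n-2) = 0 holds for the shown terms, and no order-1 relation x(n) = α·x(n-1) + β fits.
Check at n=3: 3·2 + (-1)·1 = 5. ✓

x(n) = 3x(n-1) - x(n-2), x(0) = 1, x(1) = 1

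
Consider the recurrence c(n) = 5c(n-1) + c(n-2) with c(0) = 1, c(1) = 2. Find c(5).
Computing the sequence terms:
1, 2, 11, 57, 296, 1537

1537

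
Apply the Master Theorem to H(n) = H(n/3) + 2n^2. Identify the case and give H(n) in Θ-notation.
Master Theorem template: H(n) = a·H(n/b) + f(n).
Here: a=1, b=3, f(n)=2n^2
Compute log_b(a) = log_3(1) = 0.
f(n) = 2n^2 = Ω(n^(0+ε)) with ε = 2, and the regularity condition holds (a·f(n/b) = (a/b^2)·f(n) with a/b^2 = 3^-2 < 1). Case 3: H(n) = Θ(f(n)) = Θ(n^2).

Case 3: H(n) = Θ(n^2)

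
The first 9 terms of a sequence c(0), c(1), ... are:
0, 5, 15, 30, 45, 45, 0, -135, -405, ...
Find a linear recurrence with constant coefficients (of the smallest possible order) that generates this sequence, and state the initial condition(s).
Look for the lowest-order linear relation among consecutive terms.
Observation: c(n) - 3·c(n-1) - (-3)·c(n-2) = 0 holds for the shown terms, and no order-1 relation c(n) = α·c(n-1) + β fits.
Check at n=3: 3·15 + (-3)·5 = 30. ✓

c(n) = 3c(n-1) - 3c(n-2), c(0) = 0, c(1) = 5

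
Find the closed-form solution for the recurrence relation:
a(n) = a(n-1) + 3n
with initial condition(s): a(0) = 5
Recurrence: a(n) = a(n-1) + 3n, initial: a(0) = 5.
Telescoping: a(n) = a(0) + 3·Σᵢ₌₁ⁿ i = 5 + 3·n(n+1)/2.

a(n) = 3·n(n+1)/2 + 5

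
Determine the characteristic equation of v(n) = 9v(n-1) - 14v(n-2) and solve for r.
Substitute v(n) = rⁿ and divide through by rⁿ⁻²: r² - 9r + 14 = 0
Factor: (r - 2)(r - 7) = 0, so r = 2, 7.
General solution: v(n) = A·2ⁿ + B·7ⁿ

Characteristic: r² - 9r + 14 = 0, Roots: r = 2, 7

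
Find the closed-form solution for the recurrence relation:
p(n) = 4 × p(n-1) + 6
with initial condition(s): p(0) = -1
Recurrence: p(n) = 4 × p(n-1) + 6, initial: p(0) = -1.
Try p(n) = A·4ⁿ + C. Substituting: A·4ⁿ + C = 4(A·4ⁿ⁻¹ + C) + 6 = A·4ⁿ + 4C + 6, so C = 4C + 6, giving C = -2. Then p(0) = A - 2 = -1 gives A = 1.

p(n) = 4ⁿ - 2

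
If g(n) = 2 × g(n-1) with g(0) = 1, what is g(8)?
Computing step by step:
g(0) = 1
g(1) = 2 × 1 = 2
g(2) = 2 × 2 = 4
g(3) = 2 × 4 = 8
g(4) = 2 × 8 = 16
g(5) = 2 × 16 = 32
g(6) = 2 × 32 = 64
g(7) = 2 × 64 = 128
g(8) = 2 × 128 = 256

256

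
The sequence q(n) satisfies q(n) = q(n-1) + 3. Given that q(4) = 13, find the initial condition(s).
q(4) = q(0) + 4·3, so q(0) = 13 - 12 = 1.

q(0) = 1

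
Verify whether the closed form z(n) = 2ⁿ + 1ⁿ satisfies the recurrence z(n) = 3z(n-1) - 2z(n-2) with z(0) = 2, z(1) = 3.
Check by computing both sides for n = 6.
From the recurrence with z(0) = 2, z(1) = 3:
  z(0) = 2, z(1) = 3, z(2) = 5, z(3) = 9, z(4) = 17, z(5) = 33, z(6) = 65
  so the recurrence gives z(6) = 65.
From the proposed closed form z(n) = 2ⁿ + 1ⁿ:
  z(6) = 65.
Both sides give 65 at n = 6, and the initial condition(s) match, so the closed form is consistent.

Yes, the closed form is correct.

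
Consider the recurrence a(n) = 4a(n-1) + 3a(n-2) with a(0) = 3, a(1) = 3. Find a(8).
Computing the sequence terms:
3, 3, 21, 93, 435, 2019, 9381, 43581, 202467

202467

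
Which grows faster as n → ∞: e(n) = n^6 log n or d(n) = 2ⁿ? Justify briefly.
Comparing growth rates:
Growth-rate hierarchy: log n ≺ any polynomial ≺ any exponential cⁿ (c>1) ≺ n! ≺ nⁿ.
exponential base 2 dominates polynomial degree 6 (with log factor) asymptotically.

d(n) grows faster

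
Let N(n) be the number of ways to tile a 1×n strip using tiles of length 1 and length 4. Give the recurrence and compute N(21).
Condition on the last tile: it has length 1 (leaving a 1×(n-1) strip) or length 4 (leaving a 1×(n-4) strip), so N(n) = N(n-1) + N(n-4) (order-4 linear recurrence).
For 0 ≤ i < 4 only unit tiles fit, so N(i) = 1.
Iterating the recurrence: N(4) = 2, N(5) = 3, N(6) = 4, N(7) = 5, N(8) = 7, N(9) = 10, N(10) = 14, N(11) = 19, N(12) = 26, N(13) = 36, N(14) = 50, N(15) = 69, N(16) = 95, N(17) = 131, N(18) = 181, N(19) = 250, N(20) = 345, N(21) = 476.

N(n) = N(n-1) + N(n-4), with N(i) = 1 for 0 ≤ i < 4; N(21) = 476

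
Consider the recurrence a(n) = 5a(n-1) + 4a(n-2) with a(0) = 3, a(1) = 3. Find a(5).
Computing the sequence terms:
3, 3, 27, 147, 843, 4803

4803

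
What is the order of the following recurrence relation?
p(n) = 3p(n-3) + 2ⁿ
The order is the largest lag k for which p(n-k) appears. Here the deepest term is p(n-3) (the 2ⁿ term is non-homogeneous and does not affect the order), so the order is 3.

Order 3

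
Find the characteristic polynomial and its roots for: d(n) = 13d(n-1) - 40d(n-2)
Substitute d(n) = rⁿ and divide through by rⁿ⁻²: r² - 13r + 40 = 0
Factor: (r - 8)(r - 5) = 0, so r = 8, 5.
General solution: d(n) = A·8ⁿ + B·5ⁿ

Characteristic: r² - 13r + 40 = 0, Roots: r = 8, 5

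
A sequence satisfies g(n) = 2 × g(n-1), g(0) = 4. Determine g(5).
Computing step by step:
g(0) = 4
g(1) = 2 × 4 = 8
g(2) = 2 × 8 = 16
g(3) = 2 × 16 = 32
g(4) = 2 × 32 = 64
g(5) = 2 × 64 = 128

128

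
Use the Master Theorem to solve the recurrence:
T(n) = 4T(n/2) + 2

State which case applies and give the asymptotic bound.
Master Theorem template: T(n) = a·T(n/b) + f(n).
Here: a=4, b=2, f(n)=2
Compute log_b(a) = log_2(4) = 2.
f(n) = 2 = O(n^(2-ε)) with ε = 2. Case 1: T(n) = Θ(n^log_b(a)) = Θ(n^2).

Case 1: T(n) = Θ(n^2)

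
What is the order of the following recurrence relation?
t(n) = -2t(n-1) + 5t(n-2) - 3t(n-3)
The order is the largest lag k for which t(n-k) appears. Here the deepest term is t(n-3), so the order is 3.

Order 3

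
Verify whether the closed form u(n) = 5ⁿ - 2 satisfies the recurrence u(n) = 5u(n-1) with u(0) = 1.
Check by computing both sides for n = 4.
From the recurrence with u(0) = 1:
  u(0) = 1, u(1) = 5, u(2) = 25, u(3) = 125, u(4) = 625
  so the recurrence gives u(4) = 625.
From the proposed closed form u(n) = 5ⁿ - 2:
  u(4) = 623.
The recurrence gives 625 but the closed form gives 623, so the closed form does not satisfy the recurrence.

No, the closed form is incorrect.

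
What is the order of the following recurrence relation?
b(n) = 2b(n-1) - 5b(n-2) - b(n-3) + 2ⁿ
The order is the largest lag k for which b(n-k) appears. Here the deepest term is b(n-3) (the 2ⁿ term is non-homogeneous and does not affect the order), so the order is 3.

Order 3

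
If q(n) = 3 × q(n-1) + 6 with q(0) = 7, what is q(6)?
Computing step by step:
q(0) = 7
q(1) = 3 × 7 + 6 = 27
q(2) = 3 × 27 + 6 = 87
q(3) = 3 × 87 + 6 = 267
q(4) = 3 × 267 + 6 = 807
q(5) = 3 × 807 + 6 = 2427
q(6) = 3 × 2427 + 6 = 7287

7287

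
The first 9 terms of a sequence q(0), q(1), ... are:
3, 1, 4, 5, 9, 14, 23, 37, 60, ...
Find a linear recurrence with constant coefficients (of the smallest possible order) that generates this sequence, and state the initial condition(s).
Look for the lowest-order linear relation among consecutive terms.
Observation: q(n) - 1·q(n-1) - (1)·q(n-2) = 0 holds for the shown terms, and no order-1 relation q(n) = α·q(n-1) + β fits.
Check at n=3: 1·4 + (1)·1 = 5. ✓

q(n) = q(n-1) + q(n-2), q(0) = 3, q(1) = 1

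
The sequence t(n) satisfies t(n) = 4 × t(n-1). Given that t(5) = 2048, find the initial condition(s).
In general t(n) = 4ⁿ · t(0). At n = 5: t(0) = t(5) / 4^5 = 2048 / 1024 = 2.

t(0) = 2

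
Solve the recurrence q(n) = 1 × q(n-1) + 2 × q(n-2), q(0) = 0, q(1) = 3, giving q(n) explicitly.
Recurrence: q(n) = 1 × q(n-1) + 2 × q(n-2), initial: q(0) = 0, q(1) = 3.
Characteristic equation: r² - 1r - 2 = 0, which factors as (r - 2)(r + 1) = 0, so r = 2, -1. General solution q(n) = A·2ⁿ + B·(-1)ⁿ. From q(0) = 0: A + B = 0. From q(1) = 3: 2A - 1B = 3. Solving gives A = 1, B = -1.

q(n) = 2ⁿ - (-1)ⁿ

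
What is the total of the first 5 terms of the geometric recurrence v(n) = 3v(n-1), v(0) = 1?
Computing the sequence terms: 1, 3, 9, 27, 81
Adding these values together:

121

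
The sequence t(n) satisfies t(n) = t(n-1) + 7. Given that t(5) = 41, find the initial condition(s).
t(5) = t(0) + 5·7, so t(0) = 41 - 35 = 6.

t(0) = 6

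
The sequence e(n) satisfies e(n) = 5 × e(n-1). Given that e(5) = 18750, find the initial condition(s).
In general e(n) = 5ⁿ · e(0). At n = 5: e(0) = e(5) / 5^5 = 18750 / 3125 = 6.

e(0) = 6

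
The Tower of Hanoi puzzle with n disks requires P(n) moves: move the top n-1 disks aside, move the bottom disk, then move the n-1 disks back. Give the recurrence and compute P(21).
Moving n disks = move the top n-1 disks aside (P(n-1) moves) + move the largest disk (1 move) + move the n-1 disks back on top (P(n-1) moves), so P(n) = 2P(n-1) + 1, with P(1) = 1 (a single disk takes one move).
First terms: 1, 3, 7, 15, 31, 63, … — each is one less than a power of 2. Indeed P(n) + 1 = 2(P(n-1) + 1) with P(1) + 1 = 2, so P(n) + 1 = 2ⁿ and P(n) = 2ⁿ - 1.
Hence P(21) = 2^21 - 1 = 2097152 - 1 = 2097151.

P(n) = 2P(n-1) + 1, P(1) = 1; P(21) = 2097151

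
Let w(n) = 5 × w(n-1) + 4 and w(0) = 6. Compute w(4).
Computing step by step:
w(0) = 6
w(1) = 5 × 6 + 4 = 34
w(2) = 5 × 34 + 4 = 174
w(3) = 5 × 174 + 4 = 874
w(4) = 5 × 874 + 4 = 4374

4374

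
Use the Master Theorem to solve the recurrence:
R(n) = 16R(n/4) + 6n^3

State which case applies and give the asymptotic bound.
Master Theorem template: R(n) = a·R(n/b) + f(n).
Here: a=16, b=4, f(n)=6n^3
Compute log_b(a) = log_4(16) = 2.
f(n) = 6n^3 = Ω(n^(2+ε)) with ε = 1, and the regularity condition holds (a·f(n/b) = (a/b^3)·f(n) with a/b^3 = 4^-1 < 1). Case 3: R(n) = Θ(f(n)) = Θ(n^3).

Case 3: R(n) = Θ(n^3)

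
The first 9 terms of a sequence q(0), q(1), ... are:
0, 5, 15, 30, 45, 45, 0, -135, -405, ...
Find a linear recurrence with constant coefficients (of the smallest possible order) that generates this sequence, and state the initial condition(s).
Look for the lowest-order linear relation among consecutive terms.
Observation: q(n) - 3·q(n-1) - (-3)·q(n-2) = 0 holds for the shown terms, and no order-1 relation q(n) = α·q(n-1) + β fits.
Check at n=3: 3·15 + (-3)·5 = 30. ✓

q(n) = 3q(n-1) - 3q(n-2), q(0) = 0, q(1) = 5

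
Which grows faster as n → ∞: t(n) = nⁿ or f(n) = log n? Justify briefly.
Comparing growth rates:
Growth-rate hierarchy: log n ≺ any polynomial ≺ any exponential cⁿ (c>1) ≺ n! ≺ nⁿ.
super-exponential nⁿ dominates logarithmic asymptotically.

t(n) grows faster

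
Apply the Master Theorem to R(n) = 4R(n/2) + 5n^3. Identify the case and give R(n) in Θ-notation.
Master Theorem template: R(n) = a·R(n/b) + f(n).
Here: a=4, b=2, f(n)=5n^3
Compute log_b(a) = log_2(4) = 2.
f(n) = 5n^3 = Ω(n^(2+ε)) with ε = 1, and the regularity condition holds (a·f(n/b) = (a/b^3)·f(n) with a/b^3 = 2^-1 < 1). Case 3: R(n) = Θ(f(n)) = Θ(n^3).

Case 3: R(n) = Θ(n^3)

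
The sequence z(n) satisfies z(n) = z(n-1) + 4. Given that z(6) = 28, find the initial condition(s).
z(6) = z(0) + 6·4, so z(0) = 28 - 24 = 4.

z(0) = 4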